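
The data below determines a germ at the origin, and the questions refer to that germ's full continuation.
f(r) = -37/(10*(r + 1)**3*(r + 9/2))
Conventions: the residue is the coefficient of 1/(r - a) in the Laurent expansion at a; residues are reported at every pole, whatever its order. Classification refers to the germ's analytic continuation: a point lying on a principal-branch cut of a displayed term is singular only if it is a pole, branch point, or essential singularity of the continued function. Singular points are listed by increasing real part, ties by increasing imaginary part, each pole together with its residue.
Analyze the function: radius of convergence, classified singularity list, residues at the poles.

Radius of convergence at 0: 1.
At -9/2: a pole of order 1; residue 148/1715.
At -1: a pole of order 3; residue -148/1715.

Denominator factor (r + 1)^3: pole of order 3 at -1, modulus 1.
Denominator factor (r + 9/2): pole of order 1 at -9/2, modulus 9/2.
The radius of convergence is the smallest modulus among the singular points: 1.
At the order-1 pole -9/2 set g(r) = (r - (-9/2))*f(r) = -37/(10*(r + 1)**3).
Simple pole: residue = g(a) at a = -9/2, which is 148/1715.
At the order-3 pole -1 set g(r) = (r - (-1))^3*f(r) = -37/(10*(r + 9/2)).
Order-3 pole: residue = g''(a)/2; g''(-1) = -296/1715, so the residue is -148/1715.
List the singular points by increasing real part (a conjugate pair: the negative imaginary part first).


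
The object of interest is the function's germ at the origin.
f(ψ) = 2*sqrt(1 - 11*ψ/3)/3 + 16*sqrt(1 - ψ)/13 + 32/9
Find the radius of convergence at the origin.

The radius of convergence is 3/11.

Branch term (16/13)*sqrt(1 - ψ/(1)): its argument vanishes at ψ = 1, a square-root branch point, modulus 1.
Branch term (2/3)*sqrt(1 - ψ/(3/11)): its argument vanishes at ψ = 3/11, a square-root branch point, modulus 3/11.
The radius of convergence is the smallest modulus among the singular points: 3/11.


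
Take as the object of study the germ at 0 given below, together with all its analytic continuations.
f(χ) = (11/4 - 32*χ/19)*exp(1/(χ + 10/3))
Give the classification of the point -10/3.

The exponent 1/(χ - (-10/3)) has a pole at -10/3, so exp(1/(χ - (-10/3))) takes every nonzero value near it: an essential singularity (not a pole of any order).

The point is an essential singularity.


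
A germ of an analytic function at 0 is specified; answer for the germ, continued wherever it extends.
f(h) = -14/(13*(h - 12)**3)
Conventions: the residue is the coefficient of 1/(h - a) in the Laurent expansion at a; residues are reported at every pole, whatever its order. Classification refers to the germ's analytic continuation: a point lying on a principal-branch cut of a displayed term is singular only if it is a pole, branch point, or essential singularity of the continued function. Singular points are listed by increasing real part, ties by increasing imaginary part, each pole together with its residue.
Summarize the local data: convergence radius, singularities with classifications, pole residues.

Radius of convergence at 0: 12.
At 12: a pole of order 3; residue 0.

Denominator factor (h - 12)^3: pole of order 3 at 12, modulus 12.
The radius of convergence is the smallest modulus among the singular points: 12.
At the order-3 pole 12 set g(h) = (h - (12))^3*f(h) = -14/13.
Order-3 pole: residue = g''(a)/2; g''(12) = 0, so the residue is 0.


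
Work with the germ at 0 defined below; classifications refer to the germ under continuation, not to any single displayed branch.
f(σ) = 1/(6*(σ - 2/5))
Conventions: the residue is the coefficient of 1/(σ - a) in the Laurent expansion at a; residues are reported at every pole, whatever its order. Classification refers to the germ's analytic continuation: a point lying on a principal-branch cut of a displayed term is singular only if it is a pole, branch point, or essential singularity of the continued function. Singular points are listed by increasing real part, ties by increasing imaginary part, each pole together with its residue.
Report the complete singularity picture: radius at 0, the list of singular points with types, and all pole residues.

Denominator factor (σ - 2/5): pole of order 1 at 2/5, modulus 2/5.
The radius of convergence is the smallest modulus among the singular points: 2/5.
At the order-1 pole 2/5 set g(σ) = (σ - (2/5))*f(σ) = 1/6.
Simple pole: residue = g(a) at a = 2/5, which is 1/6.

Radius of convergence at 0: 2/5.
At 2/5: a pole of order 1; residue 1/6.


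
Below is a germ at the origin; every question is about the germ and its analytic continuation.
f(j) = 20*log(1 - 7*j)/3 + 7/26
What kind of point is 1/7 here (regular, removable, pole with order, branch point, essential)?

The point is a logarithmic branch point.

The term (20/3)*log(1 - j/(1/7)) has argument 1 - 1/7/(1/7) = 0 at 1/7: a logarithmic (infinitely-sheeted) branch point; the remaining terms are analytic or single-valued there.


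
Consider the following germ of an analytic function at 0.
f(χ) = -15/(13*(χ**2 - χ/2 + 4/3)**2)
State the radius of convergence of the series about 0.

Denominator factor (χ**2 - χ/2 + 4/3)^2: discriminant -61/12, complex-conjugate roots (1/4) + ((1/12)*sqrt(183))*i and (1/4) - ((1/12)*sqrt(183))*i; poles of order 2, moduli (2/3)*sqrt(3) and (2/3)*sqrt(3).
The radius of convergence is the smallest modulus among the singular points: (2/3)*sqrt(3).

The radius of convergence is (2/3)*sqrt(3).


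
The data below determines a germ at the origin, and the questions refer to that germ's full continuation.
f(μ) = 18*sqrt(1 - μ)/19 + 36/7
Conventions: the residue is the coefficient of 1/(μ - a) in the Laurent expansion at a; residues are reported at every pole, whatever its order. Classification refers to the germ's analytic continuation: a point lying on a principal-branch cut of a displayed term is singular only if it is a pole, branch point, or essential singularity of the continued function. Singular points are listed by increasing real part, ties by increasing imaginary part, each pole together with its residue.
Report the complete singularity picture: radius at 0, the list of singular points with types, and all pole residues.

Branch term (18/19)*sqrt(1 - μ/(1)): its argument vanishes at μ = 1, a square-root branch point, modulus 1.
The radius of convergence is the smallest modulus among the singular points: 1.

Radius of convergence at 0: 1.
At 1: an algebraic (square-root) branch point.


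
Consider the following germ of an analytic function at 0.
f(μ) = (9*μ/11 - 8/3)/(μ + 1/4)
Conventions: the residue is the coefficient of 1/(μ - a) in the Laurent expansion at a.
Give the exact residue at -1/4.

At the order-1 pole -1/4 set g(μ) = (μ - (-1/4))*f(μ) = 9*μ/11 - 8/3.
Simple pole: residue = g(a) at a = -1/4, which is -379/132.

The residue is -379/132.


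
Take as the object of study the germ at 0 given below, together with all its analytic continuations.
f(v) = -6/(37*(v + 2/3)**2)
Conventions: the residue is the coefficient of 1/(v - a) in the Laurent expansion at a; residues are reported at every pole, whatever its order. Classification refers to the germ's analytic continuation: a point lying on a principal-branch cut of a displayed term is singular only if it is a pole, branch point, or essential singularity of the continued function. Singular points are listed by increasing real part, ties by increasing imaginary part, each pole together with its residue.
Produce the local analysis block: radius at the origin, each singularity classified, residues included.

Denominator factor (v + 2/3)^2: pole of order 2 at -2/3, modulus 2/3.
The radius of convergence is the smallest modulus among the singular points: 2/3.
At the order-2 pole -2/3 set g(v) = (v - (-2/3))^2*f(v) = -6/37.
Order-2 pole: residue = g'(a); g'(-2/3) = 0, so the residue is 0.

Radius of convergence at 0: 2/3.
At -2/3: a pole of order 2; residue 0.


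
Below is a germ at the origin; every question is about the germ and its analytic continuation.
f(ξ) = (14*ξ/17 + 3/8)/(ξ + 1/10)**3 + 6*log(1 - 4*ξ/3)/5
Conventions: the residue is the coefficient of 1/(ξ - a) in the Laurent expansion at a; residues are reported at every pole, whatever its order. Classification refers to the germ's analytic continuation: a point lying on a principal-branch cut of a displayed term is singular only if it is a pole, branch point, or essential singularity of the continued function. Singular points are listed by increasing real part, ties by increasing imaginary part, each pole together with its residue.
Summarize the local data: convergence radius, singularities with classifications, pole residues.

Radius of convergence at 0: 1/10.
At -1/10: a pole of order 3; residue 0.
At 3/4: a logarithmic branch point.

Denominator factor (ξ + 1/10)^3: pole of order 3 at -1/10, modulus 1/10.
Branch term (6/5)*log(1 - ξ/(3/4)): its argument vanishes at ξ = 3/4, a logarithmic branch point, modulus 3/4.
The radius of convergence is the smallest modulus among the singular points: 1/10.
The branch term is analytic at -1/10 and contributes nothing to the residue; only the rational part matters.
At the order-3 pole -1/10 set g(ξ) = (ξ - (-1/10))^3*(rational part) = 14*ξ/17 + 3/8.
Order-3 pole: residue = g''(a)/2; g''(-1/10) = 0, so the residue is 0.
List the singular points by increasing real part (a conjugate pair: the negative imaginary part first).


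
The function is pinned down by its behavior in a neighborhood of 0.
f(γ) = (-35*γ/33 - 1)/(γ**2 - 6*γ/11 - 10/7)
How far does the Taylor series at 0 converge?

Denominator factor (γ**2 - 6*γ/11 - 10/7): discriminant 5092/847, real irrational roots 3/11 + (1/77)*sqrt(8911) and 3/11 - (1/77)*sqrt(8911); poles of order 1, moduli 3/11 + (1/77)*sqrt(8911) and -3/11 + (1/77)*sqrt(8911).
The radius of convergence is the smallest modulus among the singular points: -3/11 + (1/77)*sqrt(8911).

The radius of convergence is -3/11 + (1/77)*sqrt(8911).


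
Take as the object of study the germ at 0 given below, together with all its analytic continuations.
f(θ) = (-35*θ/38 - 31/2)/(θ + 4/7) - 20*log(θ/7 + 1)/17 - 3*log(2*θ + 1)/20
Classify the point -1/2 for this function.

The term (-3/20)*log(1 - θ/(-1/2)) has argument 1 - -1/2/(-1/2) = 0 at -1/2: a logarithmic (infinitely-sheeted) branch point; the remaining terms are analytic or single-valued there.

The point is a logarithmic branch point.


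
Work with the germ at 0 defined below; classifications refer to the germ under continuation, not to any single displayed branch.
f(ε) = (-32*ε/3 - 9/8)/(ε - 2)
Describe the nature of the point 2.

The denominator factor ε - 2 vanishes at 2 and appears to the power 1; the numerator there equals -539/24, nonzero, and no other factor vanishes.
Hence a pole whose order is the multiplicity, 1.

The point is a pole of order 1.


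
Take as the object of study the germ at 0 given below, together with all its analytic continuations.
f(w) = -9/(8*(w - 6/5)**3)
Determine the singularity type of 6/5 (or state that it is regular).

The denominator factor w - 6/5 vanishes at 6/5 and appears to the power 3; the numerator there equals -9/8, nonzero, and no other factor vanishes.
Hence a pole whose order is the multiplicity, 3.

The point is a pole of order 3.


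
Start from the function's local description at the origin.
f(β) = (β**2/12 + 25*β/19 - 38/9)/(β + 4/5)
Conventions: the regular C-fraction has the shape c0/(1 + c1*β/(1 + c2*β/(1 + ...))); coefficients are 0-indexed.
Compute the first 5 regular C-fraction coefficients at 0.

Taylor coefficients (expand at 0): a_0 = -95/18, a_1 = 11275/1368, a_2 = -55805/5472, a_3 = 279025/21888, a_4 = -1395125/87552.
c0 = a_0 = -95/18. Peel one level at a time: if S = 1 + c*β/S' with S'(0) = 1, then c is the β-coefficient of S and S' = c*β/(S - 1).
S_1 = c0/f = 1 + (2255/1444)*β + (65994/130321)*β^2 + ...; c1 = 2255/1444.
S_2 = c1*β/(S_1 - 1) = 1 + (-263976/814055)*β + (-636177/40680200)*β^2 + ...; c2 = -263976/814055.
S_3 = c2*β/(S_2 - 1) = 1 + (-76553299/1587375680)*β + (1454512681/495525892096)*β^2 + ...; c3 = -76553299/1587375680.
S_4 = c3*β/(S_3 - 1) = 1 + (42845/703936)*β + ...; c4 = 42845/703936.

The regular C-fraction coefficients are [-95/18, 2255/1444, -263976/814055, -76553299/1587375680, 42845/703936].


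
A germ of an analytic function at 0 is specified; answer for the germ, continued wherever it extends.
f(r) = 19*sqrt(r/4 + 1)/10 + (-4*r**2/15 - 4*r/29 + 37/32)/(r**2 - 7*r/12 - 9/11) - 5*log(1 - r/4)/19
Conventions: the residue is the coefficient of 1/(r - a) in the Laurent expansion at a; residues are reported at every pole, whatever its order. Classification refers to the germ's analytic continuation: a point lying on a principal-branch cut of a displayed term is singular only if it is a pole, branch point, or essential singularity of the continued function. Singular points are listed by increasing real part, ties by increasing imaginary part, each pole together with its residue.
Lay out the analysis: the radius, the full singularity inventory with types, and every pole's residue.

Radius of convergence at 0: -7/24 + (1/264)*sqrt(62953).
At -4: an algebraic (square-root) branch point.
At 7/24 - (1/264)*sqrt(62953): a pole of order 1; residue -383/2610 - (1174769/657229320)*sqrt(62953).
At 7/24 + (1/264)*sqrt(62953): a pole of order 1; residue -383/2610 + (1174769/657229320)*sqrt(62953).
At 4: a logarithmic branch point.

Denominator factor (r**2 - 7*r/12 - 9/11): discriminant 5723/1584, real irrational roots 7/24 + (1/264)*sqrt(62953) and 7/24 - (1/264)*sqrt(62953); poles of order 1, moduli 7/24 + (1/264)*sqrt(62953) and -7/24 + (1/264)*sqrt(62953).
Branch term (-5/19)*log(1 - r/(4)): its argument vanishes at r = 4, a logarithmic branch point, modulus 4.
Branch term (19/10)*sqrt(1 - r/(-4)): its argument vanishes at r = -4, a square-root branch point, modulus 4.
The radius of convergence is the smallest modulus among the singular points: -7/24 + (1/264)*sqrt(62953).
The branch terms are analytic at 7/24 - (1/264)*sqrt(62953) and contribute nothing to the residue; only the rational part matters.
The factor r**2 - 7*r/12 - 9/11 splits as (r - a)(r - a') with a = 7/24 - (1/264)*sqrt(62953), a' = 7/24 + (1/264)*sqrt(62953). At the order-1 pole a set g(r) = (r - a)*(rational part) = [-4*r**2/15 - 4*r/29 + 37/32] / (r - a').
Simple pole: residue = g(a) at a = 7/24 - (1/264)*sqrt(62953), which is -383/2610 - (1174769/657229320)*sqrt(62953).
The branch terms are analytic at 7/24 + (1/264)*sqrt(62953) and contribute nothing to the residue; only the rational part matters.
The factor r**2 - 7*r/12 - 9/11 splits as (r - a)(r - a') with a = 7/24 + (1/264)*sqrt(62953), a' = 7/24 - (1/264)*sqrt(62953). At the order-1 pole a set g(r) = (r - a)*(rational part) = [-4*r**2/15 - 4*r/29 + 37/32] / (r - a').
Simple pole: residue = g(a) at a = 7/24 + (1/264)*sqrt(62953), which is -383/2610 + (1174769/657229320)*sqrt(62953).
List the singular points by increasing real part (a conjugate pair: the negative imaginary part first).


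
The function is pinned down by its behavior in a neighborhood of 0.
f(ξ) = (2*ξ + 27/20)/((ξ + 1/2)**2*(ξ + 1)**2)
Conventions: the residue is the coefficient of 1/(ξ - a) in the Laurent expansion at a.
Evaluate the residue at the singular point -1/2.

At the order-2 pole -1/2 set g(ξ) = (ξ - (-1/2))^2*f(ξ) = (2*ξ + 27/20)/(ξ + 1)**2.
Order-2 pole: residue = g'(a); g'(-1/2) = 12/5, so the residue is 12/5.

The residue is 12/5.


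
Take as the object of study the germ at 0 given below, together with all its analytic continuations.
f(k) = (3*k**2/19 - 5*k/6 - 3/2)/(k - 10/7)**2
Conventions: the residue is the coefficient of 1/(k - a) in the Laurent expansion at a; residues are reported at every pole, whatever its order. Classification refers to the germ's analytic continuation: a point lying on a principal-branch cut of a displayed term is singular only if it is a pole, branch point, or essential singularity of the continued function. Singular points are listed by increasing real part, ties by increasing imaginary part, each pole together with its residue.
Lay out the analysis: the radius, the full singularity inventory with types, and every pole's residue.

Radius of convergence at 0: 10/7.
At 10/7: a pole of order 2; residue -305/798.

Denominator factor (k - 10/7)^2: pole of order 2 at 10/7, modulus 10/7.
The radius of convergence is the smallest modulus among the singular points: 10/7.
At the order-2 pole 10/7 set g(k) = (k - (10/7))^2*f(k) = 3*k**2/19 - 5*k/6 - 3/2.
Order-2 pole: residue = g'(a); g'(10/7) = -305/798, so the residue is -305/798.


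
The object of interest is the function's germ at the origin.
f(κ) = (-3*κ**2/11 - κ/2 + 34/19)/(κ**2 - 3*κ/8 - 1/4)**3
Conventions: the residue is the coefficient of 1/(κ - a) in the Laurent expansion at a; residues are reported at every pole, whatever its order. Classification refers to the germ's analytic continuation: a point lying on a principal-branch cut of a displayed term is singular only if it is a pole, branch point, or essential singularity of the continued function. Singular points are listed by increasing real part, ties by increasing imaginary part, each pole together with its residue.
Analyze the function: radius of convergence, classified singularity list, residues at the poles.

Denominator factor (κ**2 - 3*κ/8 - 1/4)^3: discriminant 73/64, real irrational roots 3/16 + (1/16)*sqrt(73) and 3/16 - (1/16)*sqrt(73); poles of order 3, moduli 3/16 + (1/16)*sqrt(73) and -3/16 + (1/16)*sqrt(73).
The radius of convergence is the smallest modulus among the singular points: -3/16 + (1/16)*sqrt(73).
The factor κ**2 - 3*κ/8 - 1/4 splits as (κ - a)(κ - a') with a = 3/16 - (1/16)*sqrt(73), a' = 3/16 + (1/16)*sqrt(73). At the order-3 pole a set g(κ) = (κ - a)^3*f(κ) = [-3*κ**2/11 - κ/2 + 34/19] / (κ - a')^3.
Order-3 pole: residue = g''(a)/2; g''(3/16 - (1/16)*sqrt(73)) = -(140700672/81304553)*sqrt(73), so the residue is -(70350336/81304553)*sqrt(73).
The factor κ**2 - 3*κ/8 - 1/4 splits as (κ - a)(κ - a') with a = 3/16 + (1/16)*sqrt(73), a' = 3/16 - (1/16)*sqrt(73). At the order-3 pole a set g(κ) = (κ - a)^3*f(κ) = [-3*κ**2/11 - κ/2 + 34/19] / (κ - a')^3.
Order-3 pole: residue = g''(a)/2; g''(3/16 + (1/16)*sqrt(73)) = (140700672/81304553)*sqrt(73), so the residue is (70350336/81304553)*sqrt(73).
List the singular points by increasing real part (a conjugate pair: the negative imaginary part first).

Radius of convergence at 0: -3/16 + (1/16)*sqrt(73).
At 3/16 - (1/16)*sqrt(73): a pole of order 3; residue -(70350336/81304553)*sqrt(73).
At 3/16 + (1/16)*sqrt(73): a pole of order 3; residue (70350336/81304553)*sqrt(73).


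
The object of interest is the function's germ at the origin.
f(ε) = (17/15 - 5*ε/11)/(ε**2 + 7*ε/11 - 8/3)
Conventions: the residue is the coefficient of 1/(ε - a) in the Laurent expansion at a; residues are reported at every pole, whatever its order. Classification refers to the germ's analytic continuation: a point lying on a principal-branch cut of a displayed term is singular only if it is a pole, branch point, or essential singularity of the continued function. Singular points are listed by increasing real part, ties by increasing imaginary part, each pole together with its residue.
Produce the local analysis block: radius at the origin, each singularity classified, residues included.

Radius of convergence at 0: -7/22 + (1/66)*sqrt(12057).
At -7/22 - (1/66)*sqrt(12057): a pole of order 1; residue -5/22 - (4639/1326270)*sqrt(12057).
At -7/22 + (1/66)*sqrt(12057): a pole of order 1; residue -5/22 + (4639/1326270)*sqrt(12057).

Denominator factor (ε**2 + 7*ε/11 - 8/3): discriminant 4019/363, real irrational roots -7/22 + (1/66)*sqrt(12057) and -7/22 - (1/66)*sqrt(12057); poles of order 1, moduli -7/22 + (1/66)*sqrt(12057) and 7/22 + (1/66)*sqrt(12057).
The radius of convergence is the smallest modulus among the singular points: -7/22 + (1/66)*sqrt(12057).
The factor ε**2 + 7*ε/11 - 8/3 splits as (ε - a)(ε - a') with a = -7/22 - (1/66)*sqrt(12057), a' = -7/22 + (1/66)*sqrt(12057). At the order-1 pole a set g(ε) = (ε - a)*f(ε) = [17/15 - 5*ε/11] / (ε - a').
Simple pole: residue = g(a) at a = -7/22 - (1/66)*sqrt(12057), which is -5/22 - (4639/1326270)*sqrt(12057).
The factor ε**2 + 7*ε/11 - 8/3 splits as (ε - a)(ε - a') with a = -7/22 + (1/66)*sqrt(12057), a' = -7/22 - (1/66)*sqrt(12057). At the order-1 pole a set g(ε) = (ε - a)*f(ε) = [17/15 - 5*ε/11] / (ε - a').
Simple pole: residue = g(a) at a = -7/22 + (1/66)*sqrt(12057), which is -5/22 + (4639/1326270)*sqrt(12057).
List the singular points by increasing real part (a conjugate pair: the negative imaginary part first).


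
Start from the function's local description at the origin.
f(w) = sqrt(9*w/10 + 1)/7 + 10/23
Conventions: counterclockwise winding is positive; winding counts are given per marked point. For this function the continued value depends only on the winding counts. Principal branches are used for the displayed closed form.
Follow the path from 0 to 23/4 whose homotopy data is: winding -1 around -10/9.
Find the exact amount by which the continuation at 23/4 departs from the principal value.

The rational part is single-valued and drops out of the difference; each branch term changes only by its own monodromy.
(1/7)*sqrt(1 - w/(-10/9)): winding -1 is odd, the square root flips sign, contributing -2*(1/7)*sqrt(1 - (23/4)/(-10/9)) = -2*(1/7)*sqrt(247/40) = -(1/70)*sqrt(2470).
Summing the contributions at w = 23/4 gives -(1/70)*sqrt(2470).

Continued minus principal equals -(1/70)*sqrt(2470).


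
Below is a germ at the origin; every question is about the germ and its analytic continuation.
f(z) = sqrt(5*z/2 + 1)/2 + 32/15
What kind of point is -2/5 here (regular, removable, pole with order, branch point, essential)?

The point is an algebraic (square-root) branch point.

The term (1/2)*sqrt(1 - z/(-2/5)) has argument 1 - -2/5/(-2/5) = 0 at -2/5: a square-root (algebraic, two-sheeted) branch point; the remaining terms are analytic or single-valued there.


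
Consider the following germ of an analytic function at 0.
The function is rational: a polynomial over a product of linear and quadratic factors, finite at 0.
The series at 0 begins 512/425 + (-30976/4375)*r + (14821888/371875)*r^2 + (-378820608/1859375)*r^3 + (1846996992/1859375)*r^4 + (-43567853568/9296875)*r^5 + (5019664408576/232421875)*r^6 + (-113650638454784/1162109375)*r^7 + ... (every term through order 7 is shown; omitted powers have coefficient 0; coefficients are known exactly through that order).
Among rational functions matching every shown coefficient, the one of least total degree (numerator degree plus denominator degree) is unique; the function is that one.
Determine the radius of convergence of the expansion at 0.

The radius of convergence is 1/4.

No rational of total degree below 6 reproduces all 8 coefficients; solving the [1/5] Pade equations on them gives f(r) = (-38*r/35 - 20/17)/((r - 5/2)**3*(r + 1/4)**2), whose expansion matches every shown term.
Denominator factor (r - 5/2)^3: pole of order 3 at 5/2, modulus 5/2.
Denominator factor (r + 1/4)^2: pole of order 2 at -1/4, modulus 1/4.
The radius of convergence is the smallest modulus among the singular points: 1/4.


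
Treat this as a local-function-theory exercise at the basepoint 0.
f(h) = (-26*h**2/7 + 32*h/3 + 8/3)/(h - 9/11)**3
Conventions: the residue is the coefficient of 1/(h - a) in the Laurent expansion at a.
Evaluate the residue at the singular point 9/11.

At the order-3 pole 9/11 set g(h) = (h - (9/11))^3*f(h) = -26*h**2/7 + 32*h/3 + 8/3.
Order-3 pole: residue = g''(a)/2; g''(9/11) = -52/7, so the residue is -26/7.

The residue is -26/7.


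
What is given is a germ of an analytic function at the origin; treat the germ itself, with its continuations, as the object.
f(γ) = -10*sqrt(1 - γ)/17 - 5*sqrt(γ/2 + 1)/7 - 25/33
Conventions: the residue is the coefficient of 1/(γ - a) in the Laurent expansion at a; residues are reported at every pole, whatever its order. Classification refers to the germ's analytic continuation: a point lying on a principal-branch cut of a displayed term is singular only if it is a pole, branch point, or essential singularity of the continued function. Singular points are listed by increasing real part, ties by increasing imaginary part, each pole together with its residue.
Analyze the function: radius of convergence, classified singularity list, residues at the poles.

Branch term (-5/7)*sqrt(1 - γ/(-2)): its argument vanishes at γ = -2, a square-root branch point, modulus 2.
Branch term (-10/17)*sqrt(1 - γ/(1)): its argument vanishes at γ = 1, a square-root branch point, modulus 1.
The radius of convergence is the smallest modulus among the singular points: 1.
List the singular points by increasing real part (a conjugate pair: the negative imaginary part first).

Radius of convergence at 0: 1.
At -2: an algebraic (square-root) branch point.
At 1: an algebraic (square-root) branch point.


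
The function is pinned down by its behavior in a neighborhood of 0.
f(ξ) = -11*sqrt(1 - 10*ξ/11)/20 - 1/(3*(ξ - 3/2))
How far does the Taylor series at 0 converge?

The radius of convergence is 11/10.

Denominator factor (ξ - 3/2): pole of order 1 at 3/2, modulus 3/2.
Branch term (-11/20)*sqrt(1 - ξ/(11/10)): its argument vanishes at ξ = 11/10, a square-root branch point, modulus 11/10.
The radius of convergence is the smallest modulus among the singular points: 11/10.


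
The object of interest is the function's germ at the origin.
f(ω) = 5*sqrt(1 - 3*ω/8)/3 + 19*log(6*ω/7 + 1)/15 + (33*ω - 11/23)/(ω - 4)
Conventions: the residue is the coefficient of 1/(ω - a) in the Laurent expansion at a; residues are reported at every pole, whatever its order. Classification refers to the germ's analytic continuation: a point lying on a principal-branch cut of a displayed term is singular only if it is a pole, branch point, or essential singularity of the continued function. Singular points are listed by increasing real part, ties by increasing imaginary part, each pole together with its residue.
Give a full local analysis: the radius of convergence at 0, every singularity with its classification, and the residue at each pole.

Denominator factor (ω - 4): pole of order 1 at 4, modulus 4.
Branch term (5/3)*sqrt(1 - ω/(8/3)): its argument vanishes at ω = 8/3, a square-root branch point, modulus 8/3.
Branch term (19/15)*log(1 - ω/(-7/6)): its argument vanishes at ω = -7/6, a logarithmic branch point, modulus 7/6.
The radius of convergence is the smallest modulus among the singular points: 7/6.
The branch terms are analytic at 4 and contribute nothing to the residue; only the rational part matters.
At the order-1 pole 4 set g(ω) = (ω - (4))*(rational part) = 33*ω - 11/23.
Simple pole: residue = g(a) at a = 4, which is 3025/23.
List the singular points by increasing real part (a conjugate pair: the negative imaginary part first).

Radius of convergence at 0: 7/6.
At -7/6: a logarithmic branch point.
At 8/3: an algebraic (square-root) branch point.
At 4: a pole of order 1; residue 3025/23.


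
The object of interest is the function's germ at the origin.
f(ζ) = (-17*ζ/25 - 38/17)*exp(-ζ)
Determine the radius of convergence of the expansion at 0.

The radius of convergence is infinite.

The factor exp(-ζ) is entire and contributes no finite singular point.
The polynomial part has no poles.
No finite singular points: the Taylor series at 0 converges everywhere.


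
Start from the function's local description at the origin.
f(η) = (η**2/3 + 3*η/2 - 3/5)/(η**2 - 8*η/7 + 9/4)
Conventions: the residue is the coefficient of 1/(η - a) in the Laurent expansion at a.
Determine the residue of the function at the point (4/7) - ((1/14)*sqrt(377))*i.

The factor η**2 - 8*η/7 + 9/4 splits as (η - a)(η - a') with a = (4/7) - ((1/14)*sqrt(377))*i, a' = (4/7) + ((1/14)*sqrt(377))*i. At the order-1 pole a set g(η) = (η - a)*f(η) = [η**2/3 + 3*η/2 - 3/5] / (η - a').
Simple pole: residue = g(a) at a = (4/7) - ((1/14)*sqrt(377))*i, which is (79/84) - ((809/158340)*sqrt(377))*i.

The residue is (79/84) - ((809/158340)*sqrt(377))*i.


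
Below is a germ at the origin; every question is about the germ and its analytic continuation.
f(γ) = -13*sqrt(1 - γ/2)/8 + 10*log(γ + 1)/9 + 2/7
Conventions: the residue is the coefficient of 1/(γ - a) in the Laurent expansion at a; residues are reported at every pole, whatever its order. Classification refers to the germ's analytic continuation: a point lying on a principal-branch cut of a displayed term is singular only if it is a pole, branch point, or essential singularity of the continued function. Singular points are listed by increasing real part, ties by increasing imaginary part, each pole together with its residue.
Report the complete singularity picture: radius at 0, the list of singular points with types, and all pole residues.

Branch term (10/9)*log(1 - γ/(-1)): its argument vanishes at γ = -1, a logarithmic branch point, modulus 1.
Branch term (-13/8)*sqrt(1 - γ/(2)): its argument vanishes at γ = 2, a square-root branch point, modulus 2.
The radius of convergence is the smallest modulus among the singular points: 1.
List the singular points by increasing real part (a conjugate pair: the negative imaginary part first).

Radius of convergence at 0: 1.
At -1: a logarithmic branch point.
At 2: an algebraic (square-root) branch point.


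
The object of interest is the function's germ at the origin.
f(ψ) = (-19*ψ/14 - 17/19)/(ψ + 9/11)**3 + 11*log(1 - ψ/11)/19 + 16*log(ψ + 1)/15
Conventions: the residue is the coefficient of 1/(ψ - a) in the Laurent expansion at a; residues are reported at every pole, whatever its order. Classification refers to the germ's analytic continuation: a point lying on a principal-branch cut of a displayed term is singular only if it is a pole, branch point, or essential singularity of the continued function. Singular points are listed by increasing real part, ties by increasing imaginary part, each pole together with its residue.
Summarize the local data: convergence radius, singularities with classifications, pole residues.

Denominator factor (ψ + 9/11)^3: pole of order 3 at -9/11, modulus 9/11.
Branch term (16/15)*log(1 - ψ/(-1)): its argument vanishes at ψ = -1, a logarithmic branch point, modulus 1.
Branch term (11/19)*log(1 - ψ/(11)): its argument vanishes at ψ = 11, a logarithmic branch point, modulus 11.
The radius of convergence is the smallest modulus among the singular points: 9/11.
The branch terms are analytic at -9/11 and contribute nothing to the residue; only the rational part matters.
At the order-3 pole -9/11 set g(ψ) = (ψ - (-9/11))^3*(rational part) = -19*ψ/14 - 17/19.
Order-3 pole: residue = g''(a)/2; g''(-9/11) = 0, so the residue is 0.
List the singular points by increasing real part (a conjugate pair: the negative imaginary part first).

Radius of convergence at 0: 9/11.
At -1: a logarithmic branch point.
At -9/11: a pole of order 3; residue 0.
At 11: a logarithmic branch point.


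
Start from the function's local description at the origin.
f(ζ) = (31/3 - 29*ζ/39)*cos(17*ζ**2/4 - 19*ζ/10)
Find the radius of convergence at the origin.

The factor cos(17*ζ**2/4 - 19*ζ/10) is entire and contributes no finite singular point.
The polynomial part has no poles.
No finite singular points: the Taylor series at 0 converges everywhere.

The radius of convergence is infinite.


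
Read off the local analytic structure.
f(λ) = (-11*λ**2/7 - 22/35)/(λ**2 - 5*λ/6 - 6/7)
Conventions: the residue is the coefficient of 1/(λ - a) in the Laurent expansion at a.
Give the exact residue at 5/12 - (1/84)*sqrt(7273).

The factor λ**2 - 5*λ/6 - 6/7 splits as (λ - a)(λ - a') with a = 5/12 - (1/84)*sqrt(7273), a' = 5/12 + (1/84)*sqrt(7273). At the order-1 pole a set g(λ) = (λ - a)*f(λ) = [-11*λ**2/7 - 22/35] / (λ - a').
Simple pole: residue = g(a) at a = 5/12 - (1/84)*sqrt(7273), which is -55/84 + (44473/3054660)*sqrt(7273).

The residue is -55/84 + (44473/3054660)*sqrt(7273).


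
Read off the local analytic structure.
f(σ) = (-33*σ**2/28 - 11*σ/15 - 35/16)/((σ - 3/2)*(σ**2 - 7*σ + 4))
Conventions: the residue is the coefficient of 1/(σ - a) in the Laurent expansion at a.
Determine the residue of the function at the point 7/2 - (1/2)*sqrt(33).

The factor σ**2 - 7*σ + 4 splits as (σ - a)(σ - a') with a = 7/2 - (1/2)*sqrt(33), a' = 7/2 + (1/2)*sqrt(33). At the order-1 pole a set g(σ) = (σ - a)*f(σ) = [(-33*σ**2/28 - 11*σ/15 - 35/16)/(σ - 3/2)] / (σ - a').
Simple pole: residue = g(a) at a = 7/2 - (1/2)*sqrt(33), which is -6131/4760 + (5471/47124)*sqrt(33).

The residue is -6131/4760 + (5471/47124)*sqrt(33).


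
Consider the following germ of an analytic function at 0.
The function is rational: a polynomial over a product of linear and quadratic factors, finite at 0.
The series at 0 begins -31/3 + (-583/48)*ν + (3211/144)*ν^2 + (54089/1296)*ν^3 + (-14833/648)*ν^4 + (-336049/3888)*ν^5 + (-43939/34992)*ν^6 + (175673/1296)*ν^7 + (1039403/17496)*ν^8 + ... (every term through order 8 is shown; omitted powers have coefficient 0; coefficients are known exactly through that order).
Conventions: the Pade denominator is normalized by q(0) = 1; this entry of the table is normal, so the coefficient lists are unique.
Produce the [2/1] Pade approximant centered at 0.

The Pade approximant has numerator coefficients [-31/3, 9980027/1387152, 31232725/693576]; denominator coefficients [1, -54089/28899].

Taylor coefficients needed (read off): a_0 = -31/3, a_1 = -583/48, a_2 = 3211/144, a_3 = 54089/1296.
Write the denominator as Q(ν) = 1 + q1*ν. Requiring Q*f - P = O(ν^4) with deg P <= 2 kills the coefficients of ν^3..ν^3 in Q*f:
  ν^3: a_3 + q1*a_2 = 0, i.e. 54089/1296 + (3211/144)*q1 = 0.
Solving this linear system: q1 = -54089/28899.
The numerator is Q*f truncated at degree 2: P0 = a_0 = -31/3; P1 = a_1 + q1*a_0 = 9980027/1387152; P2 = a_2 + q1*a_1 = 31232725/693576.


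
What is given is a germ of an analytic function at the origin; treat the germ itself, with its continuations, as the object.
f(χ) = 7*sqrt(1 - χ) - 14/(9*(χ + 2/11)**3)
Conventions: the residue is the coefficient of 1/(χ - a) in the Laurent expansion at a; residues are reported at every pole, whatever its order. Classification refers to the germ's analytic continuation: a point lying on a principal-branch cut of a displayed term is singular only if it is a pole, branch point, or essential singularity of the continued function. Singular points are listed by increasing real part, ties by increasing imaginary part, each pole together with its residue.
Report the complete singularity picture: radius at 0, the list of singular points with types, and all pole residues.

Radius of convergence at 0: 2/11.
At -2/11: a pole of order 3; residue 0.
At 1: an algebraic (square-root) branch point.

Denominator factor (χ + 2/11)^3: pole of order 3 at -2/11, modulus 2/11.
Branch term (7)*sqrt(1 - χ/(1)): its argument vanishes at χ = 1, a square-root branch point, modulus 1.
The radius of convergence is the smallest modulus among the singular points: 2/11.
The branch term is analytic at -2/11 and contributes nothing to the residue; only the rational part matters.
At the order-3 pole -2/11 set g(χ) = (χ - (-2/11))^3*(rational part) = -14/9.
Order-3 pole: residue = g''(a)/2; g''(-2/11) = 0, so the residue is 0.
List the singular points by increasing real part (a conjugate pair: the negative imaginary part first).


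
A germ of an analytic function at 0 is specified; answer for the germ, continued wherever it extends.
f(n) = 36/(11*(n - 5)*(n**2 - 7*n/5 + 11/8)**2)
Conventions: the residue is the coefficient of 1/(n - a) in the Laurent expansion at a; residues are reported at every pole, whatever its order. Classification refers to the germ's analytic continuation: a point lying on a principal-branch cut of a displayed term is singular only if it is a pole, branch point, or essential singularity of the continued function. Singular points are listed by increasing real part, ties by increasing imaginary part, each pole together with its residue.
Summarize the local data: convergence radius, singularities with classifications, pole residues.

Denominator factor (n - 5): pole of order 1 at 5, modulus 5.
Denominator factor (n**2 - 7*n/5 + 11/8)^2: discriminant -177/50, complex-conjugate roots (7/10) + ((1/20)*sqrt(354))*i and (7/10) - ((1/20)*sqrt(354))*i; poles of order 2, moduli (1/4)*sqrt(22) and (1/4)*sqrt(22).
The radius of convergence is the smallest modulus among the singular points: (1/4)*sqrt(22).
The factor n**2 - 7*n/5 + 11/8 splits as (n - a)(n - a') with a = (7/10) - ((1/20)*sqrt(354))*i, a' = (7/10) + ((1/20)*sqrt(354))*i. At the order-2 pole a set g(n) = (n - a)^2*f(n) = [36/(11*(n - 5))] / (n - a')^2.
Order-2 pole: residue = g'(a); g'((7/10) - ((1/20)*sqrt(354))*i) = (-1152/264275) - ((11638208/919941275)*sqrt(354))*i, so the residue is (-1152/264275) - ((11638208/919941275)*sqrt(354))*i.
The factor n**2 - 7*n/5 + 11/8 splits as (n - a)(n - a') with a = (7/10) + ((1/20)*sqrt(354))*i, a' = (7/10) - ((1/20)*sqrt(354))*i. At the order-2 pole a set g(n) = (n - a)^2*f(n) = [36/(11*(n - 5))] / (n - a')^2.
Order-2 pole: residue = g'(a); g'((7/10) + ((1/20)*sqrt(354))*i) = (-1152/264275) + ((11638208/919941275)*sqrt(354))*i, so the residue is (-1152/264275) + ((11638208/919941275)*sqrt(354))*i.
At the order-1 pole 5 set g(n) = (n - (5))*f(n) = 36/(11*(n**2 - 7*n/5 + 11/8)**2).
Simple pole: residue = g(a) at a = 5, which is 2304/264275.
List the singular points by increasing real part (a conjugate pair: the negative imaginary part first).

Radius of convergence at 0: (1/4)*sqrt(22).
At (7/10) - ((1/20)*sqrt(354))*i: a pole of order 2; residue (-1152/264275) - ((11638208/919941275)*sqrt(354))*i.
At (7/10) + ((1/20)*sqrt(354))*i: a pole of order 2; residue (-1152/264275) + ((11638208/919941275)*sqrt(354))*i.
At 5: a pole of order 1; residue 2304/264275.


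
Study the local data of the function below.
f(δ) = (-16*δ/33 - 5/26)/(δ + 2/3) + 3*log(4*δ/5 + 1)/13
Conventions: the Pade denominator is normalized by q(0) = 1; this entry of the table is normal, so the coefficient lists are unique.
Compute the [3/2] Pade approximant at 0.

Taylor coefficients needed (expand at 0): a_0 = -15/52, a_1 = -629/5720, a_2 = 21051/57200, a_3 = -356597/572000, a_4 = 5551707/5720000, a_5 = -32476173/22000000.
Write the denominator as Q(δ) = 1 + q1*δ + q2*δ^2. Requiring Q*f - P = O(δ^6) with deg P <= 3 kills the coefficients of δ^4..δ^5 in Q*f:
  δ^4: a_4 + q1*a_3 + q2*a_2 = 0, i.e. 5551707/5720000 + (-356597/572000)*q1 + (21051/57200)*q2 = 0.
  δ^5: a_5 + q1*a_4 + q2*a_3 = 0, i.e. -32476173/22000000 + (5551707/5720000)*q1 + (-356597/572000)*q2 = 0.
Solving this linear system: q1 = 718098987/365498450, q2 = 631299156/913746125.
The numerator is Q*f truncated at degree 3: P0 = a_0 = -15/52; P1 = a_1 + q1*a_0 = -3536904634/5226627835; P2 = a_2 + q1*a_1 + q2*a_0 = -6183182418/130665695875; P3 = a_3 + q1*a_2 + q2*a_1 = 1405647788/59393498125.

The Pade approximant has numerator coefficients [-15/52, -3536904634/5226627835, -6183182418/130665695875, 1405647788/59393498125]; denominator coefficients [1, 718098987/365498450, 631299156/913746125].


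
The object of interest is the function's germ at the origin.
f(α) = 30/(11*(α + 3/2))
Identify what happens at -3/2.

The point is a pole of order 1.

The denominator factor α + 3/2 vanishes at -3/2 and appears to the power 1; the numerator there equals 30/11, nonzero, and no other factor vanishes.
Hence a pole whose order is the multiplicity, 1.


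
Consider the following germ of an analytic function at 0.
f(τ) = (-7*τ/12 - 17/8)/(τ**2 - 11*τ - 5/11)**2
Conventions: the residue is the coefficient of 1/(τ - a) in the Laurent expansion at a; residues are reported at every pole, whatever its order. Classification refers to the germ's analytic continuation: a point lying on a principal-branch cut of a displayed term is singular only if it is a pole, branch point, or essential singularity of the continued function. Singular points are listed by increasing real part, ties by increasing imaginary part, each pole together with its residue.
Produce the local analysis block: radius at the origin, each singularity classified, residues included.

Denominator factor (τ**2 - 11*τ - 5/11)^2: discriminant 1351/11, real irrational roots 11/2 + (1/22)*sqrt(14861) and 11/2 - (1/22)*sqrt(14861); poles of order 2, moduli 11/2 + (1/22)*sqrt(14861) and -11/2 + (1/22)*sqrt(14861).
The radius of convergence is the smallest modulus among the singular points: -11/2 + (1/22)*sqrt(14861).
The factor τ**2 - 11*τ - 5/11 splits as (τ - a)(τ - a') with a = 11/2 - (1/22)*sqrt(14861), a' = 11/2 + (1/22)*sqrt(14861). At the order-2 pole a set g(τ) = (τ - a)^2*f(τ) = [-7*τ/12 - 17/8] / (τ - a')^2.
Order-2 pole: residue = g'(a); g'(11/2 - (1/22)*sqrt(14861)) = -(352/5475603)*sqrt(14861), so the residue is -(352/5475603)*sqrt(14861).
The factor τ**2 - 11*τ - 5/11 splits as (τ - a)(τ - a') with a = 11/2 + (1/22)*sqrt(14861), a' = 11/2 - (1/22)*sqrt(14861). At the order-2 pole a set g(τ) = (τ - a)^2*f(τ) = [-7*τ/12 - 17/8] / (τ - a')^2.
Order-2 pole: residue = g'(a); g'(11/2 + (1/22)*sqrt(14861)) = (352/5475603)*sqrt(14861), so the residue is (352/5475603)*sqrt(14861).
List the singular points by increasing real part (a conjugate pair: the negative imaginary part first).

Radius of convergence at 0: -11/2 + (1/22)*sqrt(14861).
At 11/2 - (1/22)*sqrt(14861): a pole of order 2; residue -(352/5475603)*sqrt(14861).
At 11/2 + (1/22)*sqrt(14861): a pole of order 2; residue (352/5475603)*sqrt(14861).
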